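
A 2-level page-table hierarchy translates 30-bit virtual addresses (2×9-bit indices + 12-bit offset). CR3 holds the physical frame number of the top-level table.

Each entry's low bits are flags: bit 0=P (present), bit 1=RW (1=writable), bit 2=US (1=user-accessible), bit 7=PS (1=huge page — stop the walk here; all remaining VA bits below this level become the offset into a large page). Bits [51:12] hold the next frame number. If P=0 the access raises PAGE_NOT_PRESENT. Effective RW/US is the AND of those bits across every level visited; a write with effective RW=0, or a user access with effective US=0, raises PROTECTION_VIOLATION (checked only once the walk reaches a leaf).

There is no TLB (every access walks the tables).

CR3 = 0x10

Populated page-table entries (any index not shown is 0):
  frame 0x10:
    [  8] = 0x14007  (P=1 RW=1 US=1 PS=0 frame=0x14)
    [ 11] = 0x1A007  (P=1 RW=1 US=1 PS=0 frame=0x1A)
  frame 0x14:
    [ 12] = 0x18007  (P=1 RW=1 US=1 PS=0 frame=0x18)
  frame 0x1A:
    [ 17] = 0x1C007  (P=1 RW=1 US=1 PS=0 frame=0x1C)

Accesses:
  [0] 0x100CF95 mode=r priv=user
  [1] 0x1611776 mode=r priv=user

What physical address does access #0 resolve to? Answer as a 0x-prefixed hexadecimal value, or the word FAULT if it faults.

Trace:
#0 VA=0x100CF95 (r,user):
  [0] read 0x10 idx=8: raw=0x14007 flags P=1 W=1 U=1 S=0
  [1] read 0x14 idx=12: raw=0x18007 flags P=1 W=1 U=1 S=0
  ⇒ phys 0x18F95  [2 reads]
#1 VA=0x1611776 (r,user):
  [0] read 0x10 idx=11: raw=0x1A007 flags P=1 W=1 U=1 S=0
  [1] read 0x1A idx=17: raw=0x1C007 flags P=1 W=1 U=1 S=0
  ⇒ phys 0x1C776  [2 reads]

Access #0 PA: 0x18F95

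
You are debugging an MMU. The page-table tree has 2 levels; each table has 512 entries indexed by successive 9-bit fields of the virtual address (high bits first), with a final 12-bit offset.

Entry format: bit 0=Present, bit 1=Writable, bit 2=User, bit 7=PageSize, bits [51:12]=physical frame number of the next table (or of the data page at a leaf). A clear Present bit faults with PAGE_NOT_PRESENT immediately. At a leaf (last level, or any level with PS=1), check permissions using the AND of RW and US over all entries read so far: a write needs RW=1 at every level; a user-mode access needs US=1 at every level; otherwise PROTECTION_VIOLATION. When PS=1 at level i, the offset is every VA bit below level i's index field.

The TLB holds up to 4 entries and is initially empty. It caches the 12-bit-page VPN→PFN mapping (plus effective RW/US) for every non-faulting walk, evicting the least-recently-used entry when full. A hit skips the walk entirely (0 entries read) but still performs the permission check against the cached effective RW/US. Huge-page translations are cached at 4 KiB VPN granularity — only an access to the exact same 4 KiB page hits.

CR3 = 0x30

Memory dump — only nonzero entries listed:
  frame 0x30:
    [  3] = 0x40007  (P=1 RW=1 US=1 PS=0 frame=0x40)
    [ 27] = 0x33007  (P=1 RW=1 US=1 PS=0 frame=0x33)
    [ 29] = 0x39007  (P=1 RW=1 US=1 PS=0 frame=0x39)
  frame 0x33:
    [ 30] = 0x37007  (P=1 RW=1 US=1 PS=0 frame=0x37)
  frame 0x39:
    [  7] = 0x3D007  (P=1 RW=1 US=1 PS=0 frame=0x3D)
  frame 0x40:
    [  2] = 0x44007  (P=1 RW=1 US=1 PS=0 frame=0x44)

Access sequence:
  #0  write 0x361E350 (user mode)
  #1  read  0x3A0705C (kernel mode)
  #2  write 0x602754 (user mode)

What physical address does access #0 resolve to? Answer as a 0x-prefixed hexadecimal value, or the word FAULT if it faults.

Per-access translation:
#0 VA=0x361E350 (w,user):
  L0: frame=0x30 idx=27 entry=0x33007 [P=1 RW=1 US=1 PS=0]
  L1: frame=0x33 idx=30 entry=0x37007 [P=1 RW=1 US=1 PS=0]
  ✓ 0x37350  — 2 lookups
#1 VA=0x3A0705C (r,kernel):
  L0: frame=0x30 idx=29 entry=0x39007 [P=1 RW=1 US=1 PS=0]
  L1: frame=0x39 idx=7 entry=0x3D007 [P=1 RW=1 US=1 PS=0]
  ✓ 0x3D05C  — 2 lookups
#2 VA=0x602754 (w,user):
  L0: frame=0x30 idx=3 entry=0x40007 [P=1 RW=1 US=1 PS=0]
  L1: frame=0x40 idx=2 entry=0x44007 [P=1 RW=1 US=1 PS=0]
  ✓ 0x44754  — 2 lookups

Access #0 PA: 0x37350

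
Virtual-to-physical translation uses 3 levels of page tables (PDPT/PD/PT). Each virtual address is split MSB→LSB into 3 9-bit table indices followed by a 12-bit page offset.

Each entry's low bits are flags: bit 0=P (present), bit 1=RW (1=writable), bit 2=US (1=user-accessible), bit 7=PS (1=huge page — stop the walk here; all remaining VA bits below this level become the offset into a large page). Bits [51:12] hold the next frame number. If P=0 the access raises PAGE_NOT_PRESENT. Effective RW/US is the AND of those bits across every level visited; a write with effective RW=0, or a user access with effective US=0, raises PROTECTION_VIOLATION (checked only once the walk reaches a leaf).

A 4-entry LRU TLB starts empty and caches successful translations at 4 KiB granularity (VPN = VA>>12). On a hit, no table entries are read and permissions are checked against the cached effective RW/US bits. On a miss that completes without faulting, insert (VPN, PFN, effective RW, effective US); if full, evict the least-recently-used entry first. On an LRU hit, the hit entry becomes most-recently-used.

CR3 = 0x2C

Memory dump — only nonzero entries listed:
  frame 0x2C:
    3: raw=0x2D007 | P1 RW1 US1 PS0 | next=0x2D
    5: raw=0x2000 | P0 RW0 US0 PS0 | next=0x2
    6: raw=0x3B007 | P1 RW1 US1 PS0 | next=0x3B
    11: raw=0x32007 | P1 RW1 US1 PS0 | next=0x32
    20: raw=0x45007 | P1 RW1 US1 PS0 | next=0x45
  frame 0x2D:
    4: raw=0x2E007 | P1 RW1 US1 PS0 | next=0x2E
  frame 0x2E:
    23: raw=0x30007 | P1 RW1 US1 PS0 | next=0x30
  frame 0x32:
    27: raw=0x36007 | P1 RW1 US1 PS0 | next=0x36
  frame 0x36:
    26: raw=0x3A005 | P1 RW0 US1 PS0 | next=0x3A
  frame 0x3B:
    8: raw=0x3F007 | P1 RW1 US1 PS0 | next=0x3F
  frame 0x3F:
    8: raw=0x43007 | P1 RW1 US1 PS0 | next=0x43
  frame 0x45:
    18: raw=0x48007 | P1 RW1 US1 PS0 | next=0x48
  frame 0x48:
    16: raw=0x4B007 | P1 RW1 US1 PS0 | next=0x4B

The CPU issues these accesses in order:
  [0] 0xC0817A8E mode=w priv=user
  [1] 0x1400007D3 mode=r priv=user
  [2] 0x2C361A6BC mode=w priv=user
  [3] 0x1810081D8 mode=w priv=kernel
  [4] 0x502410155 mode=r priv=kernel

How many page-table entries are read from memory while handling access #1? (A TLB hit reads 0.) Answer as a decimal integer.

Per-access translation:
#0 VA=0xC0817A8E (w,user):
  L0: frame=0x2C idx=3 entry=0x2D007 [P=1 RW=1 US=1 PS=0]
  L1: frame=0x2D idx=4 entry=0x2E007 [P=1 RW=1 US=1 PS=0]
  L2: frame=0x2E idx=23 entry=0x30007 [P=1 RW=1 US=1 PS=0]
  ✓ 0x30A8E  — 3 lookups
#1 VA=0x1400007D3 (r,user):
  L0: frame=0x2C idx=5 entry=0x2000 [P=0 RW=0 US=0 PS=0]
  ⇒ fault: PAGE_NOT_PRESENT  — 1 lookups
#2 VA=0x2C361A6BC (w,user):
  L0: frame=0x2C idx=11 entry=0x32007 [P=1 RW=1 US=1 PS=0]
  L1: frame=0x32 idx=27 entry=0x36007 [P=1 RW=1 US=1 PS=0]
  L2: frame=0x36 idx=26 entry=0x3A005 [P=1 RW=0 US=1 PS=0]
  ⇒ fault: PROTECTION_VIOLATION  — 3 lookups
#3 VA=0x1810081D8 (w,kernel):
  L0: frame=0x2C idx=6 entry=0x3B007 [P=1 RW=1 US=1 PS=0]
  L1: frame=0x3B idx=8 entry=0x3F007 [P=1 RW=1 US=1 PS=0]
  L2: frame=0x3F idx=8 entry=0x43007 [P=1 RW=1 US=1 PS=0]
  ✓ 0x431D8  — 3 lookups
#4 VA=0x502410155 (r,kernel):
  L0: frame=0x2C idx=20 entry=0x45007 [P=1 RW=1 US=1 PS=0]
  L1: frame=0x45 idx=18 entry=0x48007 [P=1 RW=1 US=1 PS=0]
  L2: frame=0x48 idx=16 entry=0x4B007 [P=1 RW=1 US=1 PS=0]
  ✓ 0x4B155  — 3 lookups

Entries read for #1: 1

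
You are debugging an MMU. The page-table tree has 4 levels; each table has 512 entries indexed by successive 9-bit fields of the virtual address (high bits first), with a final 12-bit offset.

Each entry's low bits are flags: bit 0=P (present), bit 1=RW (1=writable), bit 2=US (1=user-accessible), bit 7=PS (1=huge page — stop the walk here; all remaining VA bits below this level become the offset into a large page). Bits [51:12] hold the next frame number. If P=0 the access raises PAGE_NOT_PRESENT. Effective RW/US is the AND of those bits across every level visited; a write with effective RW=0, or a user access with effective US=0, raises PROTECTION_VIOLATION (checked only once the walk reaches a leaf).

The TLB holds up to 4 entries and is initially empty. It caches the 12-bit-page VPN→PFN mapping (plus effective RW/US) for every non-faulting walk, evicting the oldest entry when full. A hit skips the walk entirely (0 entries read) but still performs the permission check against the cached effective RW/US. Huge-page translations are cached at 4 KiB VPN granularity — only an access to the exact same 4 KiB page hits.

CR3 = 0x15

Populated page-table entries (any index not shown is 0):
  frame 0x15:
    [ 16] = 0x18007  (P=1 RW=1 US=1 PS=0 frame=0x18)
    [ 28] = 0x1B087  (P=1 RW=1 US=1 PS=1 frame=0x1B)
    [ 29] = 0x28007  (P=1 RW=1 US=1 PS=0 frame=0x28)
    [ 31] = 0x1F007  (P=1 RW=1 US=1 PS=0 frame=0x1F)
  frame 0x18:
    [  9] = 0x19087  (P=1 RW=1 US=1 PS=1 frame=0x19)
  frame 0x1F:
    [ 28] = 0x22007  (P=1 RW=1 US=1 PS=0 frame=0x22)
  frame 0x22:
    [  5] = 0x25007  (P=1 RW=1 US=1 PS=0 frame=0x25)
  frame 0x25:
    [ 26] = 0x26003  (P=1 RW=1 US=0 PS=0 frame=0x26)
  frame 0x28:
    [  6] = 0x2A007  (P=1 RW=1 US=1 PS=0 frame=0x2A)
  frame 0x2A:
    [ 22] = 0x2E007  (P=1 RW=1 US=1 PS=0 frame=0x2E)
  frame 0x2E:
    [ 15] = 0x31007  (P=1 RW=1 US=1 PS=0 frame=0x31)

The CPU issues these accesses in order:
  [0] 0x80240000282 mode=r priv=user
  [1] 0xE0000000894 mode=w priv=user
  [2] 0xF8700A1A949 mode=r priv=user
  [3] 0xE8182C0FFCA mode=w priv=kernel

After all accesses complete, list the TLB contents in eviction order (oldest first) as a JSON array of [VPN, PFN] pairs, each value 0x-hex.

Walk each access:
#0 VA=0x80240000282 (r,user):
  L0: frame=0x15 idx=16 entry=0x18007 [P=1 RW=1 US=1 PS=0]
  L1: frame=0x18 idx=9 entry=0x19087 [P=1 RW=1 US=1 PS=1]
  → PA=0x19282 (huge @L1)  (2 entries read)
#1 VA=0xE0000000894 (w,user):
  L0: frame=0x15 idx=28 entry=0x1B087 [P=1 RW=1 US=1 PS=1]
  → PA=0x1B894 (huge @L0)  (1 entries read)
#2 VA=0xF8700A1A949 (r,user):
  L0: frame=0x15 idx=31 entry=0x1F007 [P=1 RW=1 US=1 PS=0]
  L1: frame=0x1F idx=28 entry=0x22007 [P=1 RW=1 US=1 PS=0]
  L2: frame=0x22 idx=5 entry=0x25007 [P=1 RW=1 US=1 PS=0]
  L3: frame=0x25 idx=26 entry=0x26003 [P=1 RW=1 US=0 PS=0]
  ✗ PROTECTION_VIOLATION  [4 reads]
#3 VA=0xE8182C0FFCA (w,kernel):
  L0: frame=0x15 idx=29 entry=0x28007 [P=1 RW=1 US=1 PS=0]
  L1: frame=0x28 idx=6 entry=0x2A007 [P=1 RW=1 US=1 PS=0]
  L2: frame=0x2A idx=22 entry=0x2E007 [P=1 RW=1 US=1 PS=0]
  L3: frame=0x2E idx=15 entry=0x31007 [P=1 RW=1 US=1 PS=0]
  → PA=0x31FCA  (4 entries read)

TLB: [["0x80240000", "0x19"], ["0xE0000000", "0x1B"], ["0xE8182C0F", "0x31"]]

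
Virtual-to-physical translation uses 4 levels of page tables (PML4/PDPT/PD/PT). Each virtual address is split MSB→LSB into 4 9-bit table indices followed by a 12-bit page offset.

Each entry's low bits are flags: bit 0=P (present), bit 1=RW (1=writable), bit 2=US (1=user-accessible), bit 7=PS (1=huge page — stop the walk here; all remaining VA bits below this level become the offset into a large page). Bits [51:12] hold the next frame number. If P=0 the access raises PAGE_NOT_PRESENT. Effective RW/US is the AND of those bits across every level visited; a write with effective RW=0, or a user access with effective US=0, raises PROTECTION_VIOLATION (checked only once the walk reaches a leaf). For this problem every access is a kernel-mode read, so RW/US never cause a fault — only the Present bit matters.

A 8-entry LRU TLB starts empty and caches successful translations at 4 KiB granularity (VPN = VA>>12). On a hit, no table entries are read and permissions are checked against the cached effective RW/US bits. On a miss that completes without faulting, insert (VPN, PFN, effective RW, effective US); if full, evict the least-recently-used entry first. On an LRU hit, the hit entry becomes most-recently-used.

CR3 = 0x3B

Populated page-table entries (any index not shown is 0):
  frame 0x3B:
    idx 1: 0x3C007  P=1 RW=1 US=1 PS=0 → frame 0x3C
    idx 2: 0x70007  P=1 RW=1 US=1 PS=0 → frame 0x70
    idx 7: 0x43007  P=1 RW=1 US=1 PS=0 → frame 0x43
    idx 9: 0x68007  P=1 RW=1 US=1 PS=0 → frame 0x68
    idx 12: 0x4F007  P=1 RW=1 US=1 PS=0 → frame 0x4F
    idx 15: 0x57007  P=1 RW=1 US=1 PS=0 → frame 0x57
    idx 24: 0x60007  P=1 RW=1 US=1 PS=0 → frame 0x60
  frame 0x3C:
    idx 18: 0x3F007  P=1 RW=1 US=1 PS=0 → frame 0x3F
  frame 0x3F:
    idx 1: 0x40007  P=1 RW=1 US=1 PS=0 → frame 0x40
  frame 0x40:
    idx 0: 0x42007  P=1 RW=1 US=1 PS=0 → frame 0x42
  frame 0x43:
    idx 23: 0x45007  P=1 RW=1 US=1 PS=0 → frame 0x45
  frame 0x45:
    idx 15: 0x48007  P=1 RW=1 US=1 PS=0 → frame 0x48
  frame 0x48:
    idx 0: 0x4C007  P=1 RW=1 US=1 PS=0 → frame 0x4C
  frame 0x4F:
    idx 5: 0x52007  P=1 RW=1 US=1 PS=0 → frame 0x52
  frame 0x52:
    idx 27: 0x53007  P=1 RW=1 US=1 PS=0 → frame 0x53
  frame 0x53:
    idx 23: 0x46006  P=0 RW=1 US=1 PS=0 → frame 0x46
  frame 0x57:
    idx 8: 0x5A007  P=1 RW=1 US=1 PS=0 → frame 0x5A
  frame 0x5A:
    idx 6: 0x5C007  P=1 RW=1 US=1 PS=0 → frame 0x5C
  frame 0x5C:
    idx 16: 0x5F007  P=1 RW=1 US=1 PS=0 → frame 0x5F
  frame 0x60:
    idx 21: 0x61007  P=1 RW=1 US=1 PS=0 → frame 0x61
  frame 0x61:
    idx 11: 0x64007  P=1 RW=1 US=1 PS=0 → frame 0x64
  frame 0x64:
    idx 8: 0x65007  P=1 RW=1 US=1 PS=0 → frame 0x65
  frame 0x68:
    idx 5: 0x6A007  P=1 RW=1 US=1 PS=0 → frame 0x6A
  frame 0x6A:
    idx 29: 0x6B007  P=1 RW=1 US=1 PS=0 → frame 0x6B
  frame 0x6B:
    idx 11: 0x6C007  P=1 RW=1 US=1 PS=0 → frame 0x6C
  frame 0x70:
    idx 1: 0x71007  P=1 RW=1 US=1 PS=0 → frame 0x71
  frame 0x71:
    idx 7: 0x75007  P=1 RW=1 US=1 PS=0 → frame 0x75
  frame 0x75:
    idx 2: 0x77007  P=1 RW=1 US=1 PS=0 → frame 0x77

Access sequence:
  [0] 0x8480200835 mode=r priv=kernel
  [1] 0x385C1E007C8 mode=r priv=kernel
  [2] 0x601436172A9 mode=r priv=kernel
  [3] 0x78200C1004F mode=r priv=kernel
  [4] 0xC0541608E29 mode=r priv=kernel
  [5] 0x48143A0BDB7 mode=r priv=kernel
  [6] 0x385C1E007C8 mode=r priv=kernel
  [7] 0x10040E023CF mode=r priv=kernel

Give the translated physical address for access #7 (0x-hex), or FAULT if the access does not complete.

Walk each access:
#0 VA=0x8480200835 (r,kernel):
  L0: frame=0x3B idx=1 entry=0x3C007 [P=1 RW=1 US=1 PS=0]
  L1: frame=0x3C idx=18 entry=0x3F007 [P=1 RW=1 US=1 PS=0]
  L2: frame=0x3F idx=1 entry=0x40007 [P=1 RW=1 US=1 PS=0]
  L3: frame=0x40 idx=0 entry=0x42007 [P=1 RW=1 US=1 PS=0]
  ⇒ phys 0x42835  [4 reads]
#1 VA=0x385C1E007C8 (r,kernel):
  L0: frame=0x3B idx=7 entry=0x43007 [P=1 RW=1 US=1 PS=0]
  L1: frame=0x43 idx=23 entry=0x45007 [P=1 RW=1 US=1 PS=0]
  L2: frame=0x45 idx=15 entry=0x48007 [P=1 RW=1 US=1 PS=0]
  L3: frame=0x48 idx=0 entry=0x4C007 [P=1 RW=1 US=1 PS=0]
  ⇒ phys 0x4C7C8  [4 reads]
#2 VA=0x601436172A9 (r,kernel):
  L0: frame=0x3B idx=12 entry=0x4F007 [P=1 RW=1 US=1 PS=0]
  L1: frame=0x4F idx=5 entry=0x52007 [P=1 RW=1 US=1 PS=0]
  L2: frame=0x52 idx=27 entry=0x53007 [P=1 RW=1 US=1 PS=0]
  L3: frame=0x53 idx=23 entry=0x46006 [P=0 RW=1 US=1 PS=0]
  ✗ PAGE_NOT_PRESENT  [4 reads]
#3 VA=0x78200C1004F (r,kernel):
  L0: frame=0x3B idx=15 entry=0x57007 [P=1 RW=1 US=1 PS=0]
  L1: frame=0x57 idx=8 entry=0x5A007 [P=1 RW=1 US=1 PS=0]
  L2: frame=0x5A idx=6 entry=0x5C007 [P=1 RW=1 US=1 PS=0]
  L3: frame=0x5C idx=16 entry=0x5F007 [P=1 RW=1 US=1 PS=0]
  ⇒ phys 0x5F04F  [4 reads]
#4 VA=0xC0541608E29 (r,kernel):
  L0: frame=0x3B idx=24 entry=0x60007 [P=1 RW=1 US=1 PS=0]
  L1: frame=0x60 idx=21 entry=0x61007 [P=1 RW=1 US=1 PS=0]
  L2: frame=0x61 idx=11 entry=0x64007 [P=1 RW=1 US=1 PS=0]
  L3: frame=0x64 idx=8 entry=0x65007 [P=1 RW=1 US=1 PS=0]
  ⇒ phys 0x65E29  [4 reads]
#5 VA=0x48143A0BDB7 (r,kernel):
  L0: frame=0x3B idx=9 entry=0x68007 [P=1 RW=1 US=1 PS=0]
  L1: frame=0x68 idx=5 entry=0x6A007 [P=1 RW=1 US=1 PS=0]
  L2: frame=0x6A idx=29 entry=0x6B007 [P=1 RW=1 US=1 PS=0]
  L3: frame=0x6B idx=11 entry=0x6C007 [P=1 RW=1 US=1 PS=0]
  ⇒ phys 0x6CDB7  [4 reads]
#6 VA=0x385C1E007C8 (r,kernel):
  TLB hit vpn=0x385C1E00 → PA=0x4C7C8
#7 VA=0x10040E023CF (r,kernel):
  L0: frame=0x3B idx=2 entry=0x70007 [P=1 RW=1 US=1 PS=0]
  L1: frame=0x70 idx=1 entry=0x71007 [P=1 RW=1 US=1 PS=0]
  L2: frame=0x71 idx=7 entry=0x75007 [P=1 RW=1 US=1 PS=0]
  L3: frame=0x75 idx=2 entry=0x77007 [P=1 RW=1 US=1 PS=0]
  ⇒ phys 0x773CF  [4 reads]

Access #7 PA: 0x773CF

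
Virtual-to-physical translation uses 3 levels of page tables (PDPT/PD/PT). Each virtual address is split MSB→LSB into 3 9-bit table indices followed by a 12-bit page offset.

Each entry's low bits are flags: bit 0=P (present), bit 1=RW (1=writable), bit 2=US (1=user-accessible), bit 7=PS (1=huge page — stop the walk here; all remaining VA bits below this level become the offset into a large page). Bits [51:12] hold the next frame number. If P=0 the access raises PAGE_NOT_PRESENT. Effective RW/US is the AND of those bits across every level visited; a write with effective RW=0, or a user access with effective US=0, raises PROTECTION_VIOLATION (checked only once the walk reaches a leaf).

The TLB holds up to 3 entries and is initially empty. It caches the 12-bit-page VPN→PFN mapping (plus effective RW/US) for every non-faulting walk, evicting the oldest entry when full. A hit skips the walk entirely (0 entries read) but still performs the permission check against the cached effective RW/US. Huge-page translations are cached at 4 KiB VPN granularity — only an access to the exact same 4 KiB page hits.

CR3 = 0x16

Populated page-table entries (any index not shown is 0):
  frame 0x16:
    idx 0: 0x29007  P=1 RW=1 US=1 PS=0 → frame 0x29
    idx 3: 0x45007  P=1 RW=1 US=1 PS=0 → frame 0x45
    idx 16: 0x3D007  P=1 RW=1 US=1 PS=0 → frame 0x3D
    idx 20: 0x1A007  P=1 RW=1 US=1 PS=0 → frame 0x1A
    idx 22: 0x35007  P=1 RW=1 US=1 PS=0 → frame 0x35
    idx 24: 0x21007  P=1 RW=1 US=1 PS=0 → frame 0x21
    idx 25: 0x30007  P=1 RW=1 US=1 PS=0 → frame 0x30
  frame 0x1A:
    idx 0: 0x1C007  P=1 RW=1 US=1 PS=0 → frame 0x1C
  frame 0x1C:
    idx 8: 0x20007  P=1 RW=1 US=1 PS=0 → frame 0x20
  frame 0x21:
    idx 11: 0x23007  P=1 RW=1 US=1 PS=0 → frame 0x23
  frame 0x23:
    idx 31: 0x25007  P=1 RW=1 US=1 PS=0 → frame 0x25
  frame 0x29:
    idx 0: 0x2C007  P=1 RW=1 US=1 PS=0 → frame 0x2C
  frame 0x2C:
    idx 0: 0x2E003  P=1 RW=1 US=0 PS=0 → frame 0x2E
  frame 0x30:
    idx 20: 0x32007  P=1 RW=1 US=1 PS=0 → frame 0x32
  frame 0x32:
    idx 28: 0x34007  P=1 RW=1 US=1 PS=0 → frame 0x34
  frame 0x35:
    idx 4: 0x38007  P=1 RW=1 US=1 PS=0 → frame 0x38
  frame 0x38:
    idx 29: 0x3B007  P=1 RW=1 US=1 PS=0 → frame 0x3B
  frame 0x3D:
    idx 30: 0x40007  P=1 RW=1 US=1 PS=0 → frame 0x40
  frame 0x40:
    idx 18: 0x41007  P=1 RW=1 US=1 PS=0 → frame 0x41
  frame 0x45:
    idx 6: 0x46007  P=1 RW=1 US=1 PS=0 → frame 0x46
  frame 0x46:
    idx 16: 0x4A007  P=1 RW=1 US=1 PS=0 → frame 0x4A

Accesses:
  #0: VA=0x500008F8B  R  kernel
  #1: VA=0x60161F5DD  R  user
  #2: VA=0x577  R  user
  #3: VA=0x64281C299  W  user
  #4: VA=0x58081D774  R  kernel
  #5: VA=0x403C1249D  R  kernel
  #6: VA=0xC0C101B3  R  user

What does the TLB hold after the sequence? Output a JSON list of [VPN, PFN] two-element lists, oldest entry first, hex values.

Walk each access:
#0 VA=0x500008F8B (r,kernel):
  L0 @0x16[20] → 0x1A007  P=1,RW=1,US=1,PS=0
  L1 @0x1A[0] → 0x1C007  P=1,RW=1,US=1,PS=0
  L2 @0x1C[8] → 0x20007  P=1,RW=1,US=1,PS=0
  → PA=0x20F8B  (3 entries read)
#1 VA=0x60161F5DD (r,user):
  L0 @0x16[24] → 0x21007  P=1,RW=1,US=1,PS=0
  L1 @0x21[11] → 0x23007  P=1,RW=1,US=1,PS=0
  L2 @0x23[31] → 0x25007  P=1,RW=1,US=1,PS=0
  → PA=0x255DD  (3 entries read)
#2 VA=0x577 (r,user):
  L0 @0x16[0] → 0x29007  P=1,RW=1,US=1,PS=0
  L1 @0x29[0] → 0x2C007  P=1,RW=1,US=1,PS=0
  L2 @0x2C[0] → 0x2E003  P=1,RW=1,US=0,PS=0
  → PROTECTION_VIOLATION  (3 entries read)
#3 VA=0x64281C299 (w,user):
  L0 @0x16[25] → 0x30007  P=1,RW=1,US=1,PS=0
  L1 @0x30[20] → 0x32007  P=1,RW=1,US=1,PS=0
  L2 @0x32[28] → 0x34007  P=1,RW=1,US=1,PS=0
  → PA=0x34299  (3 entries read)
#4 VA=0x58081D774 (r,kernel):
  L0 @0x16[22] → 0x35007  P=1,RW=1,US=1,PS=0
  L1 @0x35[4] → 0x38007  P=1,RW=1,US=1,PS=0
  L2 @0x38[29] → 0x3B007  P=1,RW=1,US=1,PS=0
  → PA=0x3B774  (3 entries read)
#5 VA=0x403C1249D (r,kernel):
  L0 @0x16[16] → 0x3D007  P=1,RW=1,US=1,PS=0
  L1 @0x3D[30] → 0x40007  P=1,RW=1,US=1,PS=0
  L2 @0x40[18] → 0x41007  P=1,RW=1,US=1,PS=0
  → PA=0x4149D  (3 entries read)
#6 VA=0xC0C101B3 (r,user):
  L0 @0x16[3] → 0x45007  P=1,RW=1,US=1,PS=0
  L1 @0x45[6] → 0x46007  P=1,RW=1,US=1,PS=0
  L2 @0x46[16] → 0x4A007  P=1,RW=1,US=1,PS=0
  → PA=0x4A1B3  (3 entries read)

TLB: [["0x58081D", "0x3B"], ["0x403C12", "0x41"], ["0xC0C10", "0x4A"]]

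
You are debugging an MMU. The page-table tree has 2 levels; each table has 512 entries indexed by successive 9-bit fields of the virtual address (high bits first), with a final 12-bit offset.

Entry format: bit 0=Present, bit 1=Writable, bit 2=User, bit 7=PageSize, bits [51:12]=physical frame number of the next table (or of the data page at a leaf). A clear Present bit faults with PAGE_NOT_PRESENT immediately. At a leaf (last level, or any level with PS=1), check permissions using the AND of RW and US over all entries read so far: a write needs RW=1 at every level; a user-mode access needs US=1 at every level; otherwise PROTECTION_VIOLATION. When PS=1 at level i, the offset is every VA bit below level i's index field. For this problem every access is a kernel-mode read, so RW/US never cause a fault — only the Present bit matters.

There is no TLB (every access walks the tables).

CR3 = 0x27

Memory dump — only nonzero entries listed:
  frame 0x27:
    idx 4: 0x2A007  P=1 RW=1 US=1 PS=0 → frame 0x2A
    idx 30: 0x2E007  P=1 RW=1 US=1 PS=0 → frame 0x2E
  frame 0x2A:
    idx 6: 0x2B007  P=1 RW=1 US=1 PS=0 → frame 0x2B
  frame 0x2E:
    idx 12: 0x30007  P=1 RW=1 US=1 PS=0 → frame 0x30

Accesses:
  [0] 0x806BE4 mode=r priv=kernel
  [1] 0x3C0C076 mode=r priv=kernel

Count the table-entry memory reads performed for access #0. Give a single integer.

Per-access translation:
#0 VA=0x806BE4 (r,kernel):
  L0: frame=0x27 idx=4 entry=0x2A007 [P=1 RW=1 US=1 PS=0]
  L1: frame=0x2A idx=6 entry=0x2B007 [P=1 RW=1 US=1 PS=0]
  → PA=0x2BBE4  (2 entries read)
#1 VA=0x3C0C076 (r,kernel):
  L0: frame=0x27 idx=30 entry=0x2E007 [P=1 RW=1 US=1 PS=0]
  L1: frame=0x2E idx=12 entry=0x30007 [P=1 RW=1 US=1 PS=0]
  → PA=0x30076  (2 entries read)

Entries read for #0: 2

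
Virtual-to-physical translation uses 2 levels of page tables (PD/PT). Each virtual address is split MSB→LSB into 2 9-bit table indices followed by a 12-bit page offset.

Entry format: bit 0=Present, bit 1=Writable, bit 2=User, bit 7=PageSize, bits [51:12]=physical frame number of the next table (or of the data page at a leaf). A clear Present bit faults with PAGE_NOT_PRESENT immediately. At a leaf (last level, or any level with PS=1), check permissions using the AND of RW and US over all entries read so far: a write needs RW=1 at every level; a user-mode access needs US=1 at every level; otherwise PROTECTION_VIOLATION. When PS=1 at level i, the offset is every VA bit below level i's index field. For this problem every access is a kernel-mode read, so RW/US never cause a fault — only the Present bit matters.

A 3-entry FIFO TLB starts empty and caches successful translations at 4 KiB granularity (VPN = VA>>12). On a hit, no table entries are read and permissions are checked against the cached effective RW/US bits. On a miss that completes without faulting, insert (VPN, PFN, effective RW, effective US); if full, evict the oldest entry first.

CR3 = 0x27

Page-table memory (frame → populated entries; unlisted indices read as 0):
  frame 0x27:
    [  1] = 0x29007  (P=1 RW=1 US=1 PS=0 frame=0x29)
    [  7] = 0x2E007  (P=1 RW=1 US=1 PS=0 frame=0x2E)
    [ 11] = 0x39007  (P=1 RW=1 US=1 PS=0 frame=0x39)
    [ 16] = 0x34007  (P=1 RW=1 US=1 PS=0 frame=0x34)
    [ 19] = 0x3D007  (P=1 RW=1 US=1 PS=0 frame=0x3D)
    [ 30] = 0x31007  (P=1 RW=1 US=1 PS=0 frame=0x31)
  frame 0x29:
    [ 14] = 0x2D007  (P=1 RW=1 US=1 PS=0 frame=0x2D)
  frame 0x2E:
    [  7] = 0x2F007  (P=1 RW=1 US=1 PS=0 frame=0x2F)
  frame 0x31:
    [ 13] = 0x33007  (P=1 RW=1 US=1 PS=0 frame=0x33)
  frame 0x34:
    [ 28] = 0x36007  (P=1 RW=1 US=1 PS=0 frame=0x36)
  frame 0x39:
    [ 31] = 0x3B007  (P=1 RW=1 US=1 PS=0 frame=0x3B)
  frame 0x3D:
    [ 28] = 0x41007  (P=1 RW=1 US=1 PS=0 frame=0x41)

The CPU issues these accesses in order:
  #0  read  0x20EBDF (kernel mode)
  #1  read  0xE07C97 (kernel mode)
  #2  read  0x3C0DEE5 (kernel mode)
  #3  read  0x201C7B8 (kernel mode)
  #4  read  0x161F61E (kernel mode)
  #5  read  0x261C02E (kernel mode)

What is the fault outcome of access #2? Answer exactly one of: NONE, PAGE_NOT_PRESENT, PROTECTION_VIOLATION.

Walk each access:
#0 VA=0x20EBDF (r,kernel):
  [0] read 0x27 idx=1: raw=0x29007 flags P=1 W=1 U=1 S=0
  [1] read 0x29 idx=14: raw=0x2D007 flags P=1 W=1 U=1 S=0
  ✓ 0x2DBDF  — 2 lookups
#1 VA=0xE07C97 (r,kernel):
  [0] read 0x27 idx=7: raw=0x2E007 flags P=1 W=1 U=1 S=0
  [1] read 0x2E idx=7: raw=0x2F007 flags P=1 W=1 U=1 S=0
  ✓ 0x2FC97  — 2 lookups
#2 VA=0x3C0DEE5 (r,kernel):
  [0] read 0x27 idx=30: raw=0x31007 flags P=1 W=1 U=1 S=0
  [1] read 0x31 idx=13: raw=0x33007 flags P=1 W=1 U=1 S=0
  ✓ 0x33EE5  — 2 lookups
#3 VA=0x201C7B8 (r,kernel):
  [0] read 0x27 idx=16: raw=0x34007 flags P=1 W=1 U=1 S=0
  [1] read 0x34 idx=28: raw=0x36007 flags P=1 W=1 U=1 S=0
  ✓ 0x367B8  — 2 lookups
#4 VA=0x161F61E (r,kernel):
  [0] read 0x27 idx=11: raw=0x39007 flags P=1 W=1 U=1 S=0
  [1] read 0x39 idx=31: raw=0x3B007 flags P=1 W=1 U=1 S=0
  ✓ 0x3B61E  — 2 lookups
#5 VA=0x261C02E (r,kernel):
  [0] read 0x27 idx=19: raw=0x3D007 flags P=1 W=1 U=1 S=0
  [1] read 0x3D idx=28: raw=0x41007 flags P=1 W=1 U=1 S=0
  ✓ 0x4102E  — 2 lookups

Access #2 fault: NONE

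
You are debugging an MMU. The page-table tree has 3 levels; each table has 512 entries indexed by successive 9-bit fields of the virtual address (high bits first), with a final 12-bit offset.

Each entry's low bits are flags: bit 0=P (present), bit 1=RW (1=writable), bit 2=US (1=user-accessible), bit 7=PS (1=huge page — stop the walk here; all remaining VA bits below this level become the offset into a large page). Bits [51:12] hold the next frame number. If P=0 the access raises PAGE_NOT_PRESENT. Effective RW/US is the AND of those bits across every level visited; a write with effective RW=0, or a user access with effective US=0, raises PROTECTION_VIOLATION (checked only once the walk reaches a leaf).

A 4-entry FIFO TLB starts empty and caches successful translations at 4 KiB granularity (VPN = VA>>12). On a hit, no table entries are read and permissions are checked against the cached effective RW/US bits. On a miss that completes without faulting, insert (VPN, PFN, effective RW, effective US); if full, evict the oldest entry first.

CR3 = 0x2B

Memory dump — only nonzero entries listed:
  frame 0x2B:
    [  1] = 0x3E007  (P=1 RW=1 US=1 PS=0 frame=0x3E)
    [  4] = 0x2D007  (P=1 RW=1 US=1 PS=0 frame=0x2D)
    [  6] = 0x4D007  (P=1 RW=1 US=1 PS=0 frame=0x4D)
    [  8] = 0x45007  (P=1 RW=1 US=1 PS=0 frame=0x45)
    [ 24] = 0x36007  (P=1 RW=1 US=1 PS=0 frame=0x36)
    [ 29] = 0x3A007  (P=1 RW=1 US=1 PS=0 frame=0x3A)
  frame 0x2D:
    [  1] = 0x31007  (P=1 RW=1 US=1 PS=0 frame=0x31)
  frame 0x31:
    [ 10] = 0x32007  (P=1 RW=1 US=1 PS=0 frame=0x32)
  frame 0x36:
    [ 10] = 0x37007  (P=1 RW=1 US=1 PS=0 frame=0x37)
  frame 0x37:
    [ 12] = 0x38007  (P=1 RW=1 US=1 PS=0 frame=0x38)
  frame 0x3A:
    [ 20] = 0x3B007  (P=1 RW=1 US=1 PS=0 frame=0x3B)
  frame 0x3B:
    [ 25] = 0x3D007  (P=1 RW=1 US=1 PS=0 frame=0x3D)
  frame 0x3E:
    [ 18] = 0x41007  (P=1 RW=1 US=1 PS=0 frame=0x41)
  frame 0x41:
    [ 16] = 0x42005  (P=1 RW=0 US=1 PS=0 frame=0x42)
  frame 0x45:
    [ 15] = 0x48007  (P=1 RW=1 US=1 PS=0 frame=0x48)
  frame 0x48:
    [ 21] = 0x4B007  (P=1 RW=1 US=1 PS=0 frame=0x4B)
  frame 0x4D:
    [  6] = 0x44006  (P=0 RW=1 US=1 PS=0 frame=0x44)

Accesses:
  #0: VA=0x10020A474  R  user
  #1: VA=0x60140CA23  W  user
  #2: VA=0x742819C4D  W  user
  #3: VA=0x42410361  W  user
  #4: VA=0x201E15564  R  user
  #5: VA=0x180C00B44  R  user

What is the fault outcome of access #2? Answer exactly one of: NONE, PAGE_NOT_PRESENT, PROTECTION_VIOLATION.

Walk each access:
#0 VA=0x10020A474 (r,user):
  L0: frame=0x2B idx=4 entry=0x2D007 [P=1 RW=1 US=1 PS=0]
  L1: frame=0x2D idx=1 entry=0x31007 [P=1 RW=1 US=1 PS=0]
  L2: frame=0x31 idx=10 entry=0x32007 [P=1 RW=1 US=1 PS=0]
  ✓ 0x32474  — 3 lookups
#1 VA=0x60140CA23 (w,user):
  L0: frame=0x2B idx=24 entry=0x36007 [P=1 RW=1 US=1 PS=0]
  L1: frame=0x36 idx=10 entry=0x37007 [P=1 RW=1 US=1 PS=0]
  L2: frame=0x37 idx=12 entry=0x38007 [P=1 RW=1 US=1 PS=0]
  ✓ 0x38A23  — 3 lookups
#2 VA=0x742819C4D (w,user):
  L0: frame=0x2B idx=29 entry=0x3A007 [P=1 RW=1 US=1 PS=0]
  L1: frame=0x3A idx=20 entry=0x3B007 [P=1 RW=1 US=1 PS=0]
  L2: frame=0x3B idx=25 entry=0x3D007 [P=1 RW=1 US=1 PS=0]
  ✓ 0x3DC4D  — 3 lookups
#3 VA=0x42410361 (w,user):
  L0: frame=0x2B idx=1 entry=0x3E007 [P=1 RW=1 US=1 PS=0]
  L1: frame=0x3E idx=18 entry=0x41007 [P=1 RW=1 US=1 PS=0]
  L2: frame=0x41 idx=16 entry=0x42005 [P=1 RW=0 US=1 PS=0]
  ✗ PROTECTION_VIOLATION  [3 reads]
#4 VA=0x201E15564 (r,user):
  L0: frame=0x2B idx=8 entry=0x45007 [P=1 RW=1 US=1 PS=0]
  L1: frame=0x45 idx=15 entry=0x48007 [P=1 RW=1 US=1 PS=0]
  L2: frame=0x48 idx=21 entry=0x4B007 [P=1 RW=1 US=1 PS=0]
  ✓ 0x4B564  — 3 lookups
#5 VA=0x180C00B44 (r,user):
  L0: frame=0x2B idx=6 entry=0x4D007 [P=1 RW=1 US=1 PS=0]
  L1: frame=0x4D idx=6 entry=0x44006 [P=0 RW=1 US=1 PS=0]
  ✗ PAGE_NOT_PRESENT  [2 reads]

Access #2 fault: NONE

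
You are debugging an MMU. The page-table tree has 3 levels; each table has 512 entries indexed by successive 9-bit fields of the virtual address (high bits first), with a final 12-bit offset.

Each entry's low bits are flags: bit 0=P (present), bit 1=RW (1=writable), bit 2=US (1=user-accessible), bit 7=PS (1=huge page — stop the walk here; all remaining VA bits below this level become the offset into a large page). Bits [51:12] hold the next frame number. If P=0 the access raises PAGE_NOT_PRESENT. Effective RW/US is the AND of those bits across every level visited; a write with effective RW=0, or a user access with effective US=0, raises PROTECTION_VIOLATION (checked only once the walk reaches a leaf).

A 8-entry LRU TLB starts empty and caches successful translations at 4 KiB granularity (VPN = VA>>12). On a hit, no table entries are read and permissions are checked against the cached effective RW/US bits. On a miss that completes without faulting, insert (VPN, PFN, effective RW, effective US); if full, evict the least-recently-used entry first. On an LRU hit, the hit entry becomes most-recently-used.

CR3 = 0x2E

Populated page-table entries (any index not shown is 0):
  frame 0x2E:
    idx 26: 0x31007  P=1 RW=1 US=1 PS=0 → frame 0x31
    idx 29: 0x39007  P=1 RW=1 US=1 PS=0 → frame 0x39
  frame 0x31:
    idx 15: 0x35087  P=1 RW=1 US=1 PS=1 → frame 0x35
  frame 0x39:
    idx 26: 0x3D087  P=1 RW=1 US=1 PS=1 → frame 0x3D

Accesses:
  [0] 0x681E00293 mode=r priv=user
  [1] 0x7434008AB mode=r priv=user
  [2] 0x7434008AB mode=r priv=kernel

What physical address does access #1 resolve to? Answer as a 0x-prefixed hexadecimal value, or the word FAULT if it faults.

Walk each access:
#0 VA=0x681E00293 (r,user):
  [0] read 0x2E idx=26: raw=0x31007 flags P=1 W=1 U=1 S=0
  [1] read 0x31 idx=15: raw=0x35087 flags P=1 W=1 U=1 S=1
  → PA=0x35293 (huge @L1)  (2 entries read)
#1 VA=0x7434008AB (r,user):
  [0] read 0x2E idx=29: raw=0x39007 flags P=1 W=1 U=1 S=0
  [1] read 0x39 idx=26: raw=0x3D087 flags P=1 W=1 U=1 S=1
  → PA=0x3D8AB (huge @L1)  (2 entries read)
#2 VA=0x7434008AB (r,kernel):
  TLB hit vpn=0x743400 → PA=0x3D8AB

Access #1 PA: 0x3D8AB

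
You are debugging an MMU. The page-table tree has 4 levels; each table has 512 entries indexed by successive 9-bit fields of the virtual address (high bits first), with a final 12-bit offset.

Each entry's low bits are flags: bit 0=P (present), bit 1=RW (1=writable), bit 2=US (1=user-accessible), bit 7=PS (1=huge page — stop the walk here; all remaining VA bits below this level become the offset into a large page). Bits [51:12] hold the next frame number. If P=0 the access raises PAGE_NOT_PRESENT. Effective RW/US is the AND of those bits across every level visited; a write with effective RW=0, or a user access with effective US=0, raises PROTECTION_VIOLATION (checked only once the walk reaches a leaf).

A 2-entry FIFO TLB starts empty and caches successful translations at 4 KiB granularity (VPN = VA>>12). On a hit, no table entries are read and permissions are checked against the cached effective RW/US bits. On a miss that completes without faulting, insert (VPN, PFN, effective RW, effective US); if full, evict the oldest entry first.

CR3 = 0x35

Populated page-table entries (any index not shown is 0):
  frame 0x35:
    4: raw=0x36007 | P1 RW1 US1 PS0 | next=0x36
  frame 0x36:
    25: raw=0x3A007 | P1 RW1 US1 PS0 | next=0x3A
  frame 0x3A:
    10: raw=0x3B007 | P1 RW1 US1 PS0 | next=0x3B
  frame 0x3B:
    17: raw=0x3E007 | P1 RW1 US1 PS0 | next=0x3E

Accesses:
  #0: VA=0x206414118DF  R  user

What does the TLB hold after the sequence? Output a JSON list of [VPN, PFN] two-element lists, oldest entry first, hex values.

Trace:
#0 VA=0x206414118DF (r,user):
  L0 @0x35[4] → 0x36007  P=1,RW=1,US=1,PS=0
  L1 @0x36[25] → 0x3A007  P=1,RW=1,US=1,PS=0
  L2 @0x3A[10] → 0x3B007  P=1,RW=1,US=1,PS=0
  L3 @0x3B[17] → 0x3E007  P=1,RW=1,US=1,PS=0
  ⇒ phys 0x3E8DF  [4 reads]

TLB: [["0x20641411", "0x3E"]]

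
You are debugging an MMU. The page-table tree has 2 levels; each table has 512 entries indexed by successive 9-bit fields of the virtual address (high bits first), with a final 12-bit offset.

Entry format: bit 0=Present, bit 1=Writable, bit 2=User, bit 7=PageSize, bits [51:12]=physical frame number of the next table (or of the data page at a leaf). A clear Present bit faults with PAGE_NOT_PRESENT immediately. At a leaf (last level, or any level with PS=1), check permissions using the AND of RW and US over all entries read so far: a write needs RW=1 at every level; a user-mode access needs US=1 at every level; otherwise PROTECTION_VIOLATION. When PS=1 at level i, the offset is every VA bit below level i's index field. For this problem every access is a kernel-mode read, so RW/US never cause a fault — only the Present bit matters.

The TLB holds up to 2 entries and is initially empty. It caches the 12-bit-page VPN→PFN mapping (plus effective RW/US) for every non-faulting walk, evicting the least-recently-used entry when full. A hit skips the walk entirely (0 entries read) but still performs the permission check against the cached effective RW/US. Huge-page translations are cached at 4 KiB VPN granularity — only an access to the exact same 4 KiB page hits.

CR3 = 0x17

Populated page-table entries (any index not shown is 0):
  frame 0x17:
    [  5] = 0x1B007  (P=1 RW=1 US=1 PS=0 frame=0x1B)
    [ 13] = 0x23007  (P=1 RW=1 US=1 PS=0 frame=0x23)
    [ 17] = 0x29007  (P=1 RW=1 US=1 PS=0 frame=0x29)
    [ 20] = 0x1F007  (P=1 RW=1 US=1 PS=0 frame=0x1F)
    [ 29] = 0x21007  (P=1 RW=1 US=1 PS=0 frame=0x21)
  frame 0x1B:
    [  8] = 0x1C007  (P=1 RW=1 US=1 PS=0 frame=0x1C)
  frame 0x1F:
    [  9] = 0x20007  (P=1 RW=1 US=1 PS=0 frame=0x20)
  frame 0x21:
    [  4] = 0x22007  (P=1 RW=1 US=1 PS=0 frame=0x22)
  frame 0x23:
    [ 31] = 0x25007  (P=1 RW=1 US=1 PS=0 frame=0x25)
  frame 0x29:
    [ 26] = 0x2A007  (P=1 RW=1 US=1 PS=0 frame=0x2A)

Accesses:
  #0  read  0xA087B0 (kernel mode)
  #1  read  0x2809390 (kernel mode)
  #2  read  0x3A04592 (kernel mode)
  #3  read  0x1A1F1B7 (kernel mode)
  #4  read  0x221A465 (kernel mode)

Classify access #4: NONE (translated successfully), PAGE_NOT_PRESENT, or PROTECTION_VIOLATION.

Per-access translation:
#0 VA=0xA087B0 (r,kernel):
  L0: frame=0x17 idx=5 entry=0x1B007 [P=1 RW=1 US=1 PS=0]
  L1: frame=0x1B idx=8 entry=0x1C007 [P=1 RW=1 US=1 PS=0]
  ⇒ phys 0x1C7B0  [2 reads]
#1 VA=0x2809390 (r,kernel):
  L0: frame=0x17 idx=20 entry=0x1F007 [P=1 RW=1 US=1 PS=0]
  L1: frame=0x1F idx=9 entry=0x20007 [P=1 RW=1 US=1 PS=0]
  ⇒ phys 0x20390  [2 reads]
#2 VA=0x3A04592 (r,kernel):
  L0: frame=0x17 idx=29 entry=0x21007 [P=1 RW=1 US=1 PS=0]
  L1: frame=0x21 idx=4 entry=0x22007 [P=1 RW=1 US=1 PS=0]
  ⇒ phys 0x22592  [2 reads]
#3 VA=0x1A1F1B7 (r,kernel):
  L0: frame=0x17 idx=13 entry=0x23007 [P=1 RW=1 US=1 PS=0]
  L1: frame=0x23 idx=31 entry=0x25007 [P=1 RW=1 US=1 PS=0]
  ⇒ phys 0x251B7  [2 reads]
#4 VA=0x221A465 (r,kernel):
  L0: frame=0x17 idx=17 entry=0x29007 [P=1 RW=1 US=1 PS=0]
  L1: frame=0x29 idx=26 entry=0x2A007 [P=1 RW=1 US=1 PS=0]
  ⇒ phys 0x2A465  [2 reads]

Access #4 fault: NONE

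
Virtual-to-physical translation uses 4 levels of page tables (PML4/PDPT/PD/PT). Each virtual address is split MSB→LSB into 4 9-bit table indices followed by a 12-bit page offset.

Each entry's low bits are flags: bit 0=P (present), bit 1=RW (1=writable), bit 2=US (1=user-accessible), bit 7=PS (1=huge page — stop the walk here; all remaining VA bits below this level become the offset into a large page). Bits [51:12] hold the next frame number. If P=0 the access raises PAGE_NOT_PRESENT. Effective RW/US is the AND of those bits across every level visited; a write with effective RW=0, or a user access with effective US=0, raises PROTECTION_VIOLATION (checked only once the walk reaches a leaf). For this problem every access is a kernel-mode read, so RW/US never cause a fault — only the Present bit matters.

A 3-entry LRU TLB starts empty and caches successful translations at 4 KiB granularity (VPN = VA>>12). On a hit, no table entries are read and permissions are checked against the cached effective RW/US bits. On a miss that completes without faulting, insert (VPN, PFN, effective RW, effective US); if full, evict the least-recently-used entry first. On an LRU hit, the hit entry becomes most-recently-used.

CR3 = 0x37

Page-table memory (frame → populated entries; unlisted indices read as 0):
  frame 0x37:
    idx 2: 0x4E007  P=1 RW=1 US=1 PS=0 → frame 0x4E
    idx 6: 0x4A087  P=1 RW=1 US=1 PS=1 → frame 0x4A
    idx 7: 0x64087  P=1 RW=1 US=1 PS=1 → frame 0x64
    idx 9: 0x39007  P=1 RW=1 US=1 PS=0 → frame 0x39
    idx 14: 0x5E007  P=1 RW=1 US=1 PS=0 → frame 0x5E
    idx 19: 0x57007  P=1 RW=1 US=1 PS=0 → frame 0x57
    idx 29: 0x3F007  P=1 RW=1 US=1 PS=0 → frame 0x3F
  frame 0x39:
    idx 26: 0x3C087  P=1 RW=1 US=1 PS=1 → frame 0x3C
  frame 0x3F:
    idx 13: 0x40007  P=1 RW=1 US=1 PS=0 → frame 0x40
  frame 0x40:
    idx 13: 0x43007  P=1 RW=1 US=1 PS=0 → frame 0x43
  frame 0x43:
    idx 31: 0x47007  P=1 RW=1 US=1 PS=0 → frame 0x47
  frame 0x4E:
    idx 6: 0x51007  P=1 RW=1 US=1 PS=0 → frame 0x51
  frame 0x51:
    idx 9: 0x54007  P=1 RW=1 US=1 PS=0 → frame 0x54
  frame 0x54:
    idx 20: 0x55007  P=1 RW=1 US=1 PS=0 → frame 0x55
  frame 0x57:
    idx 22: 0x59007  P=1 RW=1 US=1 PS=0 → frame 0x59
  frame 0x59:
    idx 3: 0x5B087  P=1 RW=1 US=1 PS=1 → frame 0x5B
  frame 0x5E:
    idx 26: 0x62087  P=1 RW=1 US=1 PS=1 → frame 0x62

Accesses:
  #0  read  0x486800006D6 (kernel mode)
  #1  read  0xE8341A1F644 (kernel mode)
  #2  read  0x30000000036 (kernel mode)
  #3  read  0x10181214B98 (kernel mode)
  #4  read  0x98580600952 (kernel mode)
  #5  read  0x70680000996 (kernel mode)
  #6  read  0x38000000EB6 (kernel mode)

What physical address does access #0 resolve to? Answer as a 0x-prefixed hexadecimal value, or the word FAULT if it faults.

Trace:
#0 VA=0x486800006D6 (r,kernel):
  [0] read 0x37 idx=9: raw=0x39007 flags P=1 W=1 U=1 S=0
  [1] read 0x39 idx=26: raw=0x3C087 flags P=1 W=1 U=1 S=1
  ⇒ phys 0x3C6D6 (huge @L1)  [2 reads]
#1 VA=0xE8341A1F644 (r,kernel):
  [0] read 0x37 idx=29: raw=0x3F007 flags P=1 W=1 U=1 S=0
  [1] read 0x3F idx=13: raw=0x40007 flags P=1 W=1 U=1 S=0
  [2] read 0x40 idx=13: raw=0x43007 flags P=1 W=1 U=1 S=0
  [3] read 0x43 idx=31: raw=0x47007 flags P=1 W=1 U=1 S=0
  ⇒ phys 0x47644  [4 reads]
#2 VA=0x30000000036 (r,kernel):
  [0] read 0x37 idx=6: raw=0x4A087 flags P=1 W=1 U=1 S=1
  ⇒ phys 0x4A036 (huge @L0)  [1 reads]
#3 VA=0x10181214B98 (r,kernel):
  [0] read 0x37 idx=2: raw=0x4E007 flags P=1 W=1 U=1 S=0
  [1] read 0x4E idx=6: raw=0x51007 flags P=1 W=1 U=1 S=0
  [2] read 0x51 idx=9: raw=0x54007 flags P=1 W=1 U=1 S=0
  [3] read 0x54 idx=20: raw=0x55007 flags P=1 W=1 U=1 S=0
  ⇒ phys 0x55B98  [4 reads]
#4 VA=0x98580600952 (r,kernel):
  [0] read 0x37 idx=19: raw=0x57007 flags P=1 W=1 U=1 S=0
  [1] read 0x57 idx=22: raw=0x59007 flags P=1 W=1 U=1 S=0
  [2] read 0x59 idx=3: raw=0x5B087 flags P=1 W=1 U=1 S=1
  ⇒ phys 0x5B952 (huge @L2)  [3 reads]
#5 VA=0x70680000996 (r,kernel):
  [0] read 0x37 idx=14: raw=0x5E007 flags P=1 W=1 U=1 S=0
  [1] read 0x5E idx=26: raw=0x62087 flags P=1 W=1 U=1 S=1
  ⇒ phys 0x62996 (huge @L1)  [2 reads]
#6 VA=0x38000000EB6 (r,kernel):
  [0] read 0x37 idx=7: raw=0x64087 flags P=1 W=1 U=1 S=1
  ⇒ phys 0x64EB6 (huge @L0)  [1 reads]

Access #0 PA: 0x3C6D6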